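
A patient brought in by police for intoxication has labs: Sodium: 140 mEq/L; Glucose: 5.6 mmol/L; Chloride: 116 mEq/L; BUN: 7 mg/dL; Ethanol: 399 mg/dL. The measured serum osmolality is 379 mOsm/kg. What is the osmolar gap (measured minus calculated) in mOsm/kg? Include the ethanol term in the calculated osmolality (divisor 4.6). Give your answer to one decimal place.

Calculated osmolality = 2·Na + glucose + BUN/2.8 + ethanol/4.6
= 2·140 + 5.6 + 7/2.8 + 399/4.6
= 280 + 5.60 + 2.50 + 86.74
= 374.84 mOsm/kg ≈ 374.8 mOsm/kg
Osmolar gap = measured − calculated = 379 − 374.8 = 4.2 mOsm/kg

4.2 mOsm/kg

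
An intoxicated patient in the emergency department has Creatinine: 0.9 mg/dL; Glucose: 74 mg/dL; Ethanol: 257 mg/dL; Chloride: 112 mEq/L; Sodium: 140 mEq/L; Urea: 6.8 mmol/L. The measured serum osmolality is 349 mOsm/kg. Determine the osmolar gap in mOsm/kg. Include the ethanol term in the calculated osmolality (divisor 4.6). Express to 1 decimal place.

Calculated osmolality = 2·Na + glucose/18 + urea + ethanol/4.6
= 2·140 + 74/18 + 6.8 + 257/4.6
= 280 + 4.11 + 6.80 + 55.87
= 346.78 mOsm/kg ≈ 346.8 mOsm/kg
Osmolar gap = measured − calculated = 349 − 346.8 = 2.2 mOsm/kg

2.2 mOsm/kg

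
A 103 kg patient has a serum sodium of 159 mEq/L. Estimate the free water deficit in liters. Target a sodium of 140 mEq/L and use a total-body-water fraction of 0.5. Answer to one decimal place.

TBW = 0.5 · 103 = 51.5 L
Free water deficit = TBW · (Na/140 − 1)
= 51.5 · (159/140 − 1)
= 51.5 · 0.1357
= 6.99 L

7.0 L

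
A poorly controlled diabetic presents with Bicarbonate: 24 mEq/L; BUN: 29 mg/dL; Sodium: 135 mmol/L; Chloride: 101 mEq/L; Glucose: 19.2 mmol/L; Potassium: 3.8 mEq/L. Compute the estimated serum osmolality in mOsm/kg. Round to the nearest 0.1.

Calculated osmolality = 2·Na + glucose + BUN/2.8
= 2·135 + 19.2 + 29/2.8
= 270 + 19.20 + 10.36
= 299.56 mOsm/kg

299.6 mOsm/kg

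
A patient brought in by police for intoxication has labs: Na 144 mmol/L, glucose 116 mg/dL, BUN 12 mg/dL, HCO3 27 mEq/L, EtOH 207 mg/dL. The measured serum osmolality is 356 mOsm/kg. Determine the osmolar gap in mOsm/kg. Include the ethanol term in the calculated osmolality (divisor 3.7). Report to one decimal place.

Calculated osmolality = 2·Na + glucose/18 + BUN/2.8 + ethanol/3.7
= 2·144 + 116/18 + 12/2.8 + 207/3.7
= 288 + 6.44 + 4.29 + 55.95
= 354.68 mOsm/kg ≈ 354.7 mOsm/kg
Osmolar gap = measured − calculated = 356 − 354.7 = 1.3 mOsm/kg

1.3 mOsm/kg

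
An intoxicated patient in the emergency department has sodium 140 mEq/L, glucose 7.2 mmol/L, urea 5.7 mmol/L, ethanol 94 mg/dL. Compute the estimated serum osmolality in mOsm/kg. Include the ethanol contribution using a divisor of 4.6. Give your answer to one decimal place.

313.3 mOsm/kg

Calculated osmolality = 2·Na + glucose + urea + ethanol/4.6
= 2·140 + 7.2 + 5.7 + 94/4.6
= 280 + 7.20 + 5.70 + 20.43
= 313.33 mOsm/kg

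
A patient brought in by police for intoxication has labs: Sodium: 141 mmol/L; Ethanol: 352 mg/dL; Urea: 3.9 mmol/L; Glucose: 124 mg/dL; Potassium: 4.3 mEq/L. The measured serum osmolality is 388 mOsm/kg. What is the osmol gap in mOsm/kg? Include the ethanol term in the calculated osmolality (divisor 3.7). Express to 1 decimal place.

Calculated osmolality = 2·Na + glucose/18 + urea + ethanol/3.7
= 2·141 + 124/18 + 3.9 + 352/3.7
= 282 + 6.89 + 3.90 + 95.14
= 387.93 mOsm/kg ≈ 387.9 mOsm/kg
Osmolar gap = measured − calculated = 388 − 387.9 = 0.1 mOsm/kg

0.1 mOsm/kg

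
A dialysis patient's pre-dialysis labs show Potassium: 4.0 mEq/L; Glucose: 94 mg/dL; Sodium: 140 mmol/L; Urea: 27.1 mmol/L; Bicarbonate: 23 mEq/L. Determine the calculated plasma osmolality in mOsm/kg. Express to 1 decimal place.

312.3 mOsm/kg

Calculated osmolality = 2·Na + glucose/18 + urea
= 2·140 + 94/18 + 27.1
= 280 + 5.22 + 27.10
= 312.32 mOsm/kg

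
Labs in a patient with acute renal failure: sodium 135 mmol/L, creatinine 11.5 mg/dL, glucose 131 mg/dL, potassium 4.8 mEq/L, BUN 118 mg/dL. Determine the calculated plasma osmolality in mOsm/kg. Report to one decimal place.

Calculated osmolality = 2·Na + glucose/18 + BUN/2.8
= 2·135 + 131/18 + 118/2.8
= 270 + 7.28 + 42.14
= 319.42 mOsm/kg

319.4 mOsm/kg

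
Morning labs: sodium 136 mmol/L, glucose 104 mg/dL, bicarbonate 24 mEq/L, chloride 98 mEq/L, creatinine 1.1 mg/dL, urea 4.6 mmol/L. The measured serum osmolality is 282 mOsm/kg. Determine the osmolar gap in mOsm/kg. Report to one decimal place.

Calculated osmolality = 2·Na + glucose/18 + urea
= 2·136 + 104/18 + 4.6
= 272 + 5.78 + 4.60
= 282.38 mOsm/kg ≈ 282.4 mOsm/kg
Osmolar gap = measured − calculated = 282 − 282.4 = -0.4 mOsm/kg

-0.4 mOsm/kg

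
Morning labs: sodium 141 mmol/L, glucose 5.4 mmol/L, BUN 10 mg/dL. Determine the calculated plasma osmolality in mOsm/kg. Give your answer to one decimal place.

291.0 mOsm/kg

Calculated osmolality = 2·Na + glucose + BUN/2.8
= 2·141 + 5.4 + 10/2.8
= 282 + 5.40 + 3.57
= 290.97 mOsm/kg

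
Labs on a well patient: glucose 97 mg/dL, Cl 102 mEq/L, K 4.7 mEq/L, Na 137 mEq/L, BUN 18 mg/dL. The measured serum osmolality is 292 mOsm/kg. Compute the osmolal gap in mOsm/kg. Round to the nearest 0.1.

Calculated osmolality = 2·Na + glucose/18 + BUN/2.8
= 2·137 + 97/18 + 18/2.8
= 274 + 5.39 + 6.43
= 285.82 mOsm/kg ≈ 285.8 mOsm/kg
Osmolar gap = measured − calculated = 292 − 285.8 = 6.2 mOsm/kg

6.2 mOsm/kg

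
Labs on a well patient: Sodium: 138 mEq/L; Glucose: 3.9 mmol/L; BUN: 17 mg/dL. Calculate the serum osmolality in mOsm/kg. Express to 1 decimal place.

Calculated osmolality = 2·Na + glucose + BUN/2.8
= 2·138 + 3.9 + 17/2.8
= 276 + 3.90 + 6.07
= 285.97 mOsm/kg

286.0 mOsm/kg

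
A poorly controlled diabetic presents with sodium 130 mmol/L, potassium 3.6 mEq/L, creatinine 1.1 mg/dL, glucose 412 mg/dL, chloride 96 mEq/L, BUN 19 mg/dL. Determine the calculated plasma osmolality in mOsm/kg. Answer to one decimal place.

289.7 mOsm/kg

Calculated osmolality = 2·Na + glucose/18 + BUN/2.8
= 2·130 + 412/18 + 19/2.8
= 260 + 22.89 + 6.79
= 289.68 mOsm/kg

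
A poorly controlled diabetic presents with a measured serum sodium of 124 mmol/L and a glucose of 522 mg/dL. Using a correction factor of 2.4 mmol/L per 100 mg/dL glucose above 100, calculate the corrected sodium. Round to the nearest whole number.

134 mmol/L

Corrected Na = measured Na + 2.4 · (glucose − 100)/100
= 124 + 2.4 · (522 − 100)/100
= 124 + 10.1
= 134.1 mmol/L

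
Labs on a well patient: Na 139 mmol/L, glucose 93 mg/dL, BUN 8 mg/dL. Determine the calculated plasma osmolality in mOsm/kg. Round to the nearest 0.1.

Calculated osmolality = 2·Na + glucose/18 + BUN/2.8
= 2·139 + 93/18 + 8/2.8
= 278 + 5.17 + 2.86
= 286.03 mOsm/kg

286.0 mOsm/kg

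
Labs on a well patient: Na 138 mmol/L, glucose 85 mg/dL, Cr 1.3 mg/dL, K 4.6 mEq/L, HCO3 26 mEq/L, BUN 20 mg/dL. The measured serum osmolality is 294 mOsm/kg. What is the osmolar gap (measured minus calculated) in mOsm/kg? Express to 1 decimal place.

Calculated osmolality = 2·Na + glucose/18 + BUN/2.8
= 2·138 + 85/18 + 20/2.8
= 276 + 4.72 + 7.14
= 287.86 mOsm/kg ≈ 287.9 mOsm/kg
Osmolar gap = measured − calculated = 294 − 287.9 = 6.1 mOsm/kg

6.1 mOsm/kg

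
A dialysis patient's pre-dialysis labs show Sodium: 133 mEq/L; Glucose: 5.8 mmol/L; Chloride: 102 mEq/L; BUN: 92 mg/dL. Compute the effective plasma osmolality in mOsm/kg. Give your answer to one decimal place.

Effective osmolality excludes urea (freely permeant across cell membranes):
2·Na + glucose
= 2·133 + 5.8
= 266 + 5.8
= 271.8 mOsm/kg

271.8 mOsm/kg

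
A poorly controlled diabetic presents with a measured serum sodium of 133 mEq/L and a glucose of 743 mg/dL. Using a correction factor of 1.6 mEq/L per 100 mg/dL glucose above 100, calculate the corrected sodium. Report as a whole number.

Corrected Na = measured Na + 1.6 · (glucose − 100)/100
= 133 + 1.6 · (743 − 100)/100
= 133 + 10.3
= 143.3 mEq/L

143 mEq/L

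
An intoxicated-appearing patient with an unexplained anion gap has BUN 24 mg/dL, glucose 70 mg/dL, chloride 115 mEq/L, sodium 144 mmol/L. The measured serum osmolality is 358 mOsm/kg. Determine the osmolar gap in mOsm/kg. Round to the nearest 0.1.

57.5 mOsm/kg

Calculated osmolality = 2·Na + glucose/18 + BUN/2.8
= 2·144 + 70/18 + 24/2.8
= 288 + 3.89 + 8.57
= 300.46 mOsm/kg ≈ 300.5 mOsm/kg
Osmolar gap = measured − calculated = 358 − 300.5 = 57.5 mOsm/kg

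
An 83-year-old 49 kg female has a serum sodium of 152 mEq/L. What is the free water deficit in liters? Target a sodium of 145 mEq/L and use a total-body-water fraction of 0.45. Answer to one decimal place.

TBW = 0.45 · 49 = 22.05 L
Free water deficit = TBW · (Na/145 − 1)
= 22.05 · (152/145 − 1)
= 22.05 · 0.0483
= 1.07 L

1.1 L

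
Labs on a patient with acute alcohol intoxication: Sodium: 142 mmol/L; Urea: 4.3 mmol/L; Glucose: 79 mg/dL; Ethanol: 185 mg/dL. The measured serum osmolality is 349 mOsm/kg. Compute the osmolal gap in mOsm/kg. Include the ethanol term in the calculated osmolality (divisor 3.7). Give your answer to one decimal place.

6.3 mOsm/kg

Calculated osmolality = 2·Na + glucose/18 + urea + ethanol/3.7
= 2·142 + 79/18 + 4.3 + 185/3.7
= 284 + 4.39 + 4.30 + 50
= 342.69 mOsm/kg ≈ 342.7 mOsm/kg
Osmolar gap = measured − calculated = 349 − 342.7 = 6.3 mOsm/kg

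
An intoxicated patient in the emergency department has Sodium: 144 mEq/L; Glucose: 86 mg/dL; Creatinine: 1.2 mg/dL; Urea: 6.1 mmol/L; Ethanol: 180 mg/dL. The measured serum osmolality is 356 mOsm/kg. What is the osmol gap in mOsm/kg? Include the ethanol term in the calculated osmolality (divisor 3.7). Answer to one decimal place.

8.5 mOsm/kg

Calculated osmolality = 2·Na + glucose/18 + urea + ethanol/3.7
= 2·144 + 86/18 + 6.1 + 180/3.7
= 288 + 4.78 + 6.10 + 48.65
= 347.53 mOsm/kg ≈ 347.5 mOsm/kg
Osmolar gap = measured − calculated = 356 − 347.5 = 8.5 mOsm/kg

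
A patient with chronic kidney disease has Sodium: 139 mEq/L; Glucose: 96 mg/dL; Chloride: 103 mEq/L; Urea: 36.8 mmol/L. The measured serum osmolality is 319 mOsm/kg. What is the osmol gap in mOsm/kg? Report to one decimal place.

-1.1 mOsm/kg

Calculated osmolality = 2·Na + glucose/18 + urea
= 2·139 + 96/18 + 36.8
= 278 + 5.33 + 36.80
= 320.13 mOsm/kg ≈ 320.1 mOsm/kg
Osmolar gap = measured − calculated = 319 − 320.1 = -1.1 mOsm/kg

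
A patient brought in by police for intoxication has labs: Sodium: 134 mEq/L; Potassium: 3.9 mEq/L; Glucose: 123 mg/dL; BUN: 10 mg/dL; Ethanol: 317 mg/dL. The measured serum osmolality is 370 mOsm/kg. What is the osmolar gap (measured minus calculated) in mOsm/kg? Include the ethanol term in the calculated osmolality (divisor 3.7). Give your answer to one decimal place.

5.9 mOsm/kg

Calculated osmolality = 2·Na + glucose/18 + BUN/2.8 + ethanol/3.7
= 2·134 + 123/18 + 10/2.8 + 317/3.7
= 268 + 6.83 + 3.57 + 85.68
= 364.08 mOsm/kg ≈ 364.1 mOsm/kg
Osmolar gap = measured − calculated = 370 − 364.1 = 5.9 mOsm/kg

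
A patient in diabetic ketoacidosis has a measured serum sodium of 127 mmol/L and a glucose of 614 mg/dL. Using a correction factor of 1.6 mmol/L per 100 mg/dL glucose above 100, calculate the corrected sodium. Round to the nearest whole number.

135 mmol/L

Corrected Na = measured Na + 1.6 · (glucose − 100)/100
= 127 + 1.6 · (614 − 100)/100
= 127 + 8.2
= 135.2 mmol/L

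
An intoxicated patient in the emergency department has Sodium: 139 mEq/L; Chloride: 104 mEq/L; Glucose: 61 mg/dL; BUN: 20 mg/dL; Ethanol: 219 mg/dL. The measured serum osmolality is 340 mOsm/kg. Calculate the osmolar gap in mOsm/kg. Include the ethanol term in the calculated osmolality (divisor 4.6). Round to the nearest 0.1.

Calculated osmolality = 2·Na + glucose/18 + BUN/2.8 + ethanol/4.6
= 2·139 + 61/18 + 20/2.8 + 219/4.6
= 278 + 3.39 + 7.14 + 47.61
= 336.14 mOsm/kg ≈ 336.1 mOsm/kg
Osmolar gap = measured − calculated = 340 − 336.1 = 3.9 mOsm/kg

3.9 mOsm/kg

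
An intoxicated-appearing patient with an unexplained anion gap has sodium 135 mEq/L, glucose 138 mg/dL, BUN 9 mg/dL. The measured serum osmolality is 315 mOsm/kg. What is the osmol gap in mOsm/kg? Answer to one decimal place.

34.1 mOsm/kg

Calculated osmolality = 2·Na + glucose/18 + BUN/2.8
= 2·135 + 138/18 + 9/2.8
= 270 + 7.67 + 3.21
= 280.88 mOsm/kg ≈ 280.9 mOsm/kg
Osmolar gap = measured − calculated = 315 − 280.9 = 34.1 mOsm/kg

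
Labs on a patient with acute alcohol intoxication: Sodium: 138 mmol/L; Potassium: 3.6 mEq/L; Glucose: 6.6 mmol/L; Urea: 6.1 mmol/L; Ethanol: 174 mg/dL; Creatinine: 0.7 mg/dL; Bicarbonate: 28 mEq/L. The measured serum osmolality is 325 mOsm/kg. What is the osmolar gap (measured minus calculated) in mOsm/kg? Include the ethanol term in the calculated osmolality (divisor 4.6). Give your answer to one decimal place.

-1.5 mOsm/kg

Calculated osmolality = 2·Na + glucose + urea + ethanol/4.6
= 2·138 + 6.6 + 6.1 + 174/4.6
= 276 + 6.60 + 6.10 + 37.83
= 326.53 mOsm/kg ≈ 326.5 mOsm/kg
Osmolar gap = measured − calculated = 325 − 326.5 = -1.5 mOsm/kg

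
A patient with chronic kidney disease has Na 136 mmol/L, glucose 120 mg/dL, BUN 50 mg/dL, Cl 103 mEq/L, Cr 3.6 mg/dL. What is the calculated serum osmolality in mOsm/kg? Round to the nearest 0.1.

Calculated osmolality = 2·Na + glucose/18 + BUN/2.8
= 2·136 + 120/18 + 50/2.8
= 272 + 6.67 + 17.86
= 296.53 mOsm/kg

296.5 mOsm/kg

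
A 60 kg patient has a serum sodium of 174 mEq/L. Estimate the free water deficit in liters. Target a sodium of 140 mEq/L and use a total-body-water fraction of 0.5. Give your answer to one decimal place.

7.3 L

TBW = 0.5 · 60 = 30 L
Free water deficit = TBW · (Na/140 − 1)
= 30 · (174/140 − 1)
= 30 · 0.2429
= 7.29 L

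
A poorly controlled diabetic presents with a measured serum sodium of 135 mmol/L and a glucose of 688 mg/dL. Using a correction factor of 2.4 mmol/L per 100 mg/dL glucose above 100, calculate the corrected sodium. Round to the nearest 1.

Corrected Na = measured Na + 2.4 · (glucose − 100)/100
= 135 + 2.4 · (688 − 100)/100
= 135 + 14.1
= 149.1 mmol/L

149 mmol/L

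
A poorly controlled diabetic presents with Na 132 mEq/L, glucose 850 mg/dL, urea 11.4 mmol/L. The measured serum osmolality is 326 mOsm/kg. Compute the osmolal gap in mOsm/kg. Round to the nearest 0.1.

3.4 mOsm/kg

Calculated osmolality = 2·Na + glucose/18 + urea
= 2·132 + 850/18 + 11.4
= 264 + 47.22 + 11.40
= 322.62 mOsm/kg ≈ 322.6 mOsm/kg
Osmolar gap = measured − calculated = 326 − 322.6 = 3.4 mOsm/kg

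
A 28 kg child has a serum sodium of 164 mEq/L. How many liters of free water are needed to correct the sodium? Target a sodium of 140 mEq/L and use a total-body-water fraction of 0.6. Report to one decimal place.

TBW = 0.6 · 28 = 16.8 L
Free water deficit = TBW · (Na/140 − 1)
= 16.8 · (164/140 − 1)
= 16.8 · 0.1714
= 2.88 L

2.9 L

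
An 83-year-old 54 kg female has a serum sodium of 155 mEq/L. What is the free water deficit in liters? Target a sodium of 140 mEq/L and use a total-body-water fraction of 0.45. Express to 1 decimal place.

2.6 L

TBW = 0.45 · 54 = 24.3 L
Free water deficit = TBW · (Na/140 − 1)
= 24.3 · (155/140 − 1)
= 24.3 · 0.1071
= 2.6 L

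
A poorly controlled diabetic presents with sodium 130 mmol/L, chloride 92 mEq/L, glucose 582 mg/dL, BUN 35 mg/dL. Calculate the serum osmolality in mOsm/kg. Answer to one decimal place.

Calculated osmolality = 2·Na + glucose/18 + BUN/2.8
= 2·130 + 582/18 + 35/2.8
= 260 + 32.33 + 12.50
= 304.83 mOsm/kg

304.8 mOsm/kg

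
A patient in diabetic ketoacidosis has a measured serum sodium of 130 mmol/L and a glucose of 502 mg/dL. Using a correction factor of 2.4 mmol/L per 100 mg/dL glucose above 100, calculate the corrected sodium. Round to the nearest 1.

Corrected Na = measured Na + 2.4 · (glucose − 100)/100
= 130 + 2.4 · (502 − 100)/100
= 130 + 9.6
= 139.6 mmol/L

140 mmol/L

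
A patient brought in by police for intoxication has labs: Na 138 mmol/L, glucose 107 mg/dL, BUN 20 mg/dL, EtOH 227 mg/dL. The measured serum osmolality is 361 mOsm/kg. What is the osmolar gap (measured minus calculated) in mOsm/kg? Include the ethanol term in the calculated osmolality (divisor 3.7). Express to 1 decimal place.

10.6 mOsm/kg

Calculated osmolality = 2·Na + glucose/18 + BUN/2.8 + ethanol/3.7
= 2·138 + 107/18 + 20/2.8 + 227/3.7
= 276 + 5.94 + 7.14 + 61.35
= 350.43 mOsm/kg ≈ 350.4 mOsm/kg
Osmolar gap = measured − calculated = 361 − 350.4 = 10.6 mOsm/kg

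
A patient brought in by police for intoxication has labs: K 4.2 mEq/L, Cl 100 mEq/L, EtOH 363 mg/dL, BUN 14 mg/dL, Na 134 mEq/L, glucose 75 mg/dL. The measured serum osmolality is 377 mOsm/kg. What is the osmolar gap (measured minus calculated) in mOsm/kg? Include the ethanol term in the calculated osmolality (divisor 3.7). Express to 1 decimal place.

1.7 mOsm/kg

Calculated osmolality = 2·Na + glucose/18 + BUN/2.8 + ethanol/3.7
= 2·134 + 75/18 + 14/2.8 + 363/3.7
= 268 + 4.17 + 5 + 98.11
= 375.28 mOsm/kg ≈ 375.3 mOsm/kg
Osmolar gap = measured − calculated = 377 − 375.3 = 1.7 mOsm/kg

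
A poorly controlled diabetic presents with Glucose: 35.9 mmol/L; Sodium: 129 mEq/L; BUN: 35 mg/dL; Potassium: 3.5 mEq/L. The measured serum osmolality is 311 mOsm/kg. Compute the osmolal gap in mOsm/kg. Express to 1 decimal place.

Calculated osmolality = 2·Na + glucose + BUN/2.8
= 2·129 + 35.9 + 35/2.8
= 258 + 35.90 + 12.50
= 306.4 mOsm/kg ≈ 306.4 mOsm/kg
Osmolar gap = measured − calculated = 311 − 306.4 = 4.6 mOsm/kg

4.6 mOsm/kg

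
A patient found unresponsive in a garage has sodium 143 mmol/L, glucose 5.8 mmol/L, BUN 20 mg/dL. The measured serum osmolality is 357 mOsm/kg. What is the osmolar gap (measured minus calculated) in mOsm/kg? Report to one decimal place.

58.1 mOsm/kg

Calculated osmolality = 2·Na + glucose + BUN/2.8
= 2·143 + 5.8 + 20/2.8
= 286 + 5.80 + 7.14
= 298.94 mOsm/kg ≈ 298.9 mOsm/kg
Osmolar gap = measured − calculated = 357 − 298.9 = 58.1 mOsm/kg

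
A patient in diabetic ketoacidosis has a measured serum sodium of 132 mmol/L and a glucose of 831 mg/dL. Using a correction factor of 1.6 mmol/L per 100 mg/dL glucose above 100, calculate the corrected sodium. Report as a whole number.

144 mmol/L

Corrected Na = measured Na + 1.6 · (glucose − 100)/100
= 132 + 1.6 · (831 − 100)/100
= 132 + 11.7
= 143.7 mmol/L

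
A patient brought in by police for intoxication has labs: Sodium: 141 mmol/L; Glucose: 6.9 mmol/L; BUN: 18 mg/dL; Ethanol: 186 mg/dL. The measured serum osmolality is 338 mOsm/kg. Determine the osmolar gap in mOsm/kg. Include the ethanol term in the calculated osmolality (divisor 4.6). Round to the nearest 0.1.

Calculated osmolality = 2·Na + glucose + BUN/2.8 + ethanol/4.6
= 2·141 + 6.9 + 18/2.8 + 186/4.6
= 282 + 6.90 + 6.43 + 40.43
= 335.76 mOsm/kg ≈ 335.8 mOsm/kg
Osmolar gap = measured − calculated = 338 − 335.8 = 2.2 mOsm/kg

2.2 mOsm/kg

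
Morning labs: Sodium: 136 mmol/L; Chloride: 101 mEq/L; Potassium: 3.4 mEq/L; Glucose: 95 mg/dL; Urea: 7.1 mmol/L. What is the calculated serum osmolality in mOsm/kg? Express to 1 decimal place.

Calculated osmolality = 2·Na + glucose/18 + urea
= 2·136 + 95/18 + 7.1
= 272 + 5.28 + 7.10
= 284.38 mOsm/kg

284.4 mOsm/kg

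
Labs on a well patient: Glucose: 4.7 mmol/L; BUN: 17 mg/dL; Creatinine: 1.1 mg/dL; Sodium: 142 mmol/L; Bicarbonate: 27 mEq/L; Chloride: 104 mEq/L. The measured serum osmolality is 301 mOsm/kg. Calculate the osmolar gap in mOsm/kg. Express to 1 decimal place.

6.2 mOsm/kg

Calculated osmolality = 2·Na + glucose + BUN/2.8
= 2·142 + 4.7 + 17/2.8
= 284 + 4.70 + 6.07
= 294.77 mOsm/kg ≈ 294.8 mOsm/kg
Osmolar gap = measured − calculated = 301 − 294.8 = 6.2 mOsm/kg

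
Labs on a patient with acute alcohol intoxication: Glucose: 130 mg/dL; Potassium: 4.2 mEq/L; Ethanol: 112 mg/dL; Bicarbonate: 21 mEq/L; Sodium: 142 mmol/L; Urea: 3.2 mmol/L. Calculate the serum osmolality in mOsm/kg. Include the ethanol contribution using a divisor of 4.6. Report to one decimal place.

Calculated osmolality = 2·Na + glucose/18 + urea + ethanol/4.6
= 2·142 + 130/18 + 3.2 + 112/4.6
= 284 + 7.22 + 3.20 + 24.35
= 318.77 mOsm/kg

318.8 mOsm/kg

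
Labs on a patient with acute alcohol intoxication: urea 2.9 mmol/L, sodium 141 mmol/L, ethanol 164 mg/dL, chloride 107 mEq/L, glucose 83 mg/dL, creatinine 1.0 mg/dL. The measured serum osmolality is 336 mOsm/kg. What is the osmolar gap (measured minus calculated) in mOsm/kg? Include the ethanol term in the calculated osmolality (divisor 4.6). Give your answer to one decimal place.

Calculated osmolality = 2·Na + glucose/18 + urea + ethanol/4.6
= 2·141 + 83/18 + 2.9 + 164/4.6
= 282 + 4.61 + 2.90 + 35.65
= 325.16 mOsm/kg ≈ 325.2 mOsm/kg
Osmolar gap = measured − calculated = 336 − 325.2 = 10.8 mOsm/kg

10.8 mOsm/kg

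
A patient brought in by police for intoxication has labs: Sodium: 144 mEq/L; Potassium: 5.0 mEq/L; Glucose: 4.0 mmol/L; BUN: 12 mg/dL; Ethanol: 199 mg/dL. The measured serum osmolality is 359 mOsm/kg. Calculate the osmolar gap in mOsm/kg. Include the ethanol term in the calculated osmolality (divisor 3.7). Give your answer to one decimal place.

Calculated osmolality = 2·Na + glucose + BUN/2.8 + ethanol/3.7
= 2·144 + 4 + 12/2.8 + 199/3.7
= 288 + 4 + 4.29 + 53.78
= 350.07 mOsm/kg ≈ 350.1 mOsm/kg
Osmolar gap = measured − calculated = 359 − 350.1 = 8.9 mOsm/kg

8.9 mOsm/kg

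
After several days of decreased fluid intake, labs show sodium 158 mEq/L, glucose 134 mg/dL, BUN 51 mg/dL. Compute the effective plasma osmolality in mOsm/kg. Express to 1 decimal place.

323.4 mOsm/kg

Effective osmolality excludes urea (freely permeant across cell membranes):
2·Na + glucose/18
= 2·158 + 134/18
= 316 + 7.44
= 323.44 mOsm/kg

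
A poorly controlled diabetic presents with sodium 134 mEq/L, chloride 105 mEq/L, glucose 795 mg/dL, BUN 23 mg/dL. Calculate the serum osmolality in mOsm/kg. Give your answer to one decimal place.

Calculated osmolality = 2·Na + glucose/18 + BUN/2.8
= 2·134 + 795/18 + 23/2.8
= 268 + 44.17 + 8.21
= 320.38 mOsm/kg

320.4 mOsm/kg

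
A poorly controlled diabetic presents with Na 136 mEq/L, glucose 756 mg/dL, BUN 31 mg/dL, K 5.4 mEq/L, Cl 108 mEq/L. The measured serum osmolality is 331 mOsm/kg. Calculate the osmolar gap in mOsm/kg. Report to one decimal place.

5.9 mOsm/kg

Calculated osmolality = 2·Na + glucose/18 + BUN/2.8
= 2·136 + 756/18 + 31/2.8
= 272 + 42 + 11.07
= 325.07 mOsm/kg ≈ 325.1 mOsm/kg
Osmolar gap = measured − calculated = 331 − 325.1 = 5.9 mOsm/kg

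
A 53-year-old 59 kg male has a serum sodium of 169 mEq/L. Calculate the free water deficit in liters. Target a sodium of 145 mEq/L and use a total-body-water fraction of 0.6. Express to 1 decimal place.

5.9 L

TBW = 0.6 · 59 = 35.4 L
Free water deficit = TBW · (Na/145 − 1)
= 35.4 · (169/145 − 1)
= 35.4 · 0.1655
= 5.86 L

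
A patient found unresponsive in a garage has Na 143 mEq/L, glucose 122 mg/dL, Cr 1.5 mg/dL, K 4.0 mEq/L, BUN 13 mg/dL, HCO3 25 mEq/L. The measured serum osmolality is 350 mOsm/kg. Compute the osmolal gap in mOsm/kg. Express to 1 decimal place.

52.6 mOsm/kg

Calculated osmolality = 2·Na + glucose/18 + BUN/2.8
= 2·143 + 122/18 + 13/2.8
= 286 + 6.78 + 4.64
= 297.42 mOsm/kg ≈ 297.4 mOsm/kg
Osmolar gap = measured − calculated = 350 − 297.4 = 52.6 mOsm/kg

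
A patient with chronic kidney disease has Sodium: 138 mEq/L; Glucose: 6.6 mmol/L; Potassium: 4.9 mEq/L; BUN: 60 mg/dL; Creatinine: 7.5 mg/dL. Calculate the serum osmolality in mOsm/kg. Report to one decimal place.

Calculated osmolality = 2·Na + glucose + BUN/2.8
= 2·138 + 6.6 + 60/2.8
= 276 + 6.60 + 21.43
= 304.03 mOsm/kg

304.0 mOsm/kg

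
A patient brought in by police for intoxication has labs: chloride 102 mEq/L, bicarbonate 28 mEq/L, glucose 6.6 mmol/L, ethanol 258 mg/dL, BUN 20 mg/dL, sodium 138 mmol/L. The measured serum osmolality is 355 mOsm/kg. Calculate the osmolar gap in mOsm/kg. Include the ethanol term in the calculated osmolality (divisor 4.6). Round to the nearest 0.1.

9.2 mOsm/kg

Calculated osmolality = 2·Na + glucose + BUN/2.8 + ethanol/4.6
= 2·138 + 6.6 + 20/2.8 + 258/4.6
= 276 + 6.60 + 7.14 + 56.09
= 345.83 mOsm/kg ≈ 345.8 mOsm/kg
Osmolar gap = measured − calculated = 355 − 345.8 = 9.2 mOsm/kg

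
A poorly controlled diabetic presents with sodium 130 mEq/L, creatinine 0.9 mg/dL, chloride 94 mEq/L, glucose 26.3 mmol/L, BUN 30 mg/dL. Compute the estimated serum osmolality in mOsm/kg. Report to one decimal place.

297.0 mOsm/kg

Calculated osmolality = 2·Na + glucose + BUN/2.8
= 2·130 + 26.3 + 30/2.8
= 260 + 26.30 + 10.71
= 297.01 mOsm/kg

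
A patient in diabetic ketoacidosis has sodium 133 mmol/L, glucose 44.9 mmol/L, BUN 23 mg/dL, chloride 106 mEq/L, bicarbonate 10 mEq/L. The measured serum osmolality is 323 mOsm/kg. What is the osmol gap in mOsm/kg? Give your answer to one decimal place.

Calculated osmolality = 2·Na + glucose + BUN/2.8
= 2·133 + 44.9 + 23/2.8
= 266 + 44.90 + 8.21
= 319.11 mOsm/kg ≈ 319.1 mOsm/kg
Osmolar gap = measured − calculated = 323 − 319.1 = 3.9 mOsm/kg

3.9 mOsm/kg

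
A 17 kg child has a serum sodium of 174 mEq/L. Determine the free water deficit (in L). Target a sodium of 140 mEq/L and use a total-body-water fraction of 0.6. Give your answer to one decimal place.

TBW = 0.6 · 17 = 10.2 L
Free water deficit = TBW · (Na/140 − 1)
= 10.2 · (174/140 − 1)
= 10.2 · 0.2429
= 2.48 L

2.5 L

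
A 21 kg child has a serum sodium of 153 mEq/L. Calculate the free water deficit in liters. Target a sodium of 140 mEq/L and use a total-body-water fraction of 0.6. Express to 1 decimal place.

1.2 L

TBW = 0.6 · 21 = 12.6 L
Free water deficit = TBW · (Na/140 − 1)
= 12.6 · (153/140 − 1)
= 12.6 · 0.0929
= 1.17 L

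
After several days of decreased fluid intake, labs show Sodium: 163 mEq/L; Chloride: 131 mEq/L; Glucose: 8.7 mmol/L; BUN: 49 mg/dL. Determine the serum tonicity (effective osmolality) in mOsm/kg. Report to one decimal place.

Effective osmolality excludes urea (freely permeant across cell membranes):
2·Na + glucose
= 2·163 + 8.7
= 326 + 8.7
= 334.7 mOsm/kg

334.7 mOsm/kg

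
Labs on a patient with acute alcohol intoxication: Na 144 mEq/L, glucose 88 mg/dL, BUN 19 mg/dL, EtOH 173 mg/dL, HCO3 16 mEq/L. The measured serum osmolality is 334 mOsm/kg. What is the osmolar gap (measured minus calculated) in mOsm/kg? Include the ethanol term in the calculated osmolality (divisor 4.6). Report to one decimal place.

Calculated osmolality = 2·Na + glucose/18 + BUN/2.8 + ethanol/4.6
= 2·144 + 88/18 + 19/2.8 + 173/4.6
= 288 + 4.89 + 6.79 + 37.61
= 337.29 mOsm/kg ≈ 337.3 mOsm/kg
Osmolar gap = measured − calculated = 334 − 337.3 = -3.3 mOsm/kg

-3.3 mOsm/kg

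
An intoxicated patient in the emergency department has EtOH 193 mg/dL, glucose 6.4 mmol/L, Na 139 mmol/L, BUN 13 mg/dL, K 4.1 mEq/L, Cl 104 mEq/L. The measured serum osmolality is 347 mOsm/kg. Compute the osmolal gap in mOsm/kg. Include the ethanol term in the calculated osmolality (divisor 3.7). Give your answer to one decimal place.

5.8 mOsm/kg

Calculated osmolality = 2·Na + glucose + BUN/2.8 + ethanol/3.7
= 2·139 + 6.4 + 13/2.8 + 193/3.7
= 278 + 6.40 + 4.64 + 52.16
= 341.2 mOsm/kg ≈ 341.2 mOsm/kg
Osmolar gap = measured − calculated = 347 − 341.2 = 5.8 mOsm/kg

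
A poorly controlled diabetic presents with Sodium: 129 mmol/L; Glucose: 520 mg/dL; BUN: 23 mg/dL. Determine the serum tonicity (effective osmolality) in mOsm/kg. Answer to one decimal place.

286.9 mOsm/kg

Effective osmolality excludes urea (freely permeant across cell membranes):
2·Na + glucose/18
= 2·129 + 520/18
= 258 + 28.89
= 286.89 mOsm/kg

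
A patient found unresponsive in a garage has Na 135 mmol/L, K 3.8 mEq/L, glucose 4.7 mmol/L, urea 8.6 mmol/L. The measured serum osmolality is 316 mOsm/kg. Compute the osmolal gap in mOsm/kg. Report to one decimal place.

32.7 mOsm/kg

Calculated osmolality = 2·Na + glucose + urea
= 2·135 + 4.7 + 8.6
= 270 + 4.70 + 8.60
= 283.3 mOsm/kg ≈ 283.3 mOsm/kg
Osmolar gap = measured − calculated = 316 − 283.3 = 32.7 mOsm/kg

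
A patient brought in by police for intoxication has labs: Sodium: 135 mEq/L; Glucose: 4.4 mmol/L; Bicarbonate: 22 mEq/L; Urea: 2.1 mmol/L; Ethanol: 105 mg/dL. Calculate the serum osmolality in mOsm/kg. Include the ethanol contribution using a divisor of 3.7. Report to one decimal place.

304.9 mOsm/kg

Calculated osmolality = 2·Na + glucose + urea + ethanol/3.7
= 2·135 + 4.4 + 2.1 + 105/3.7
= 270 + 4.40 + 2.10 + 28.38
= 304.88 mOsm/kg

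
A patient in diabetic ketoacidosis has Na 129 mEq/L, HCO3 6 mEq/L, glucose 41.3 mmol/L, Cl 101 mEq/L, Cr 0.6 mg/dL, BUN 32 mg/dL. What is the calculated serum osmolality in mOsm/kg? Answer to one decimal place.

310.7 mOsm/kg

Calculated osmolality = 2·Na + glucose + BUN/2.8
= 2·129 + 41.3 + 32/2.8
= 258 + 41.30 + 11.43
= 310.73 mOsm/kg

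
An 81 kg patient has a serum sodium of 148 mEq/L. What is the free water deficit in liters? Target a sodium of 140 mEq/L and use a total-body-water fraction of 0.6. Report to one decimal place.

2.8 L

TBW = 0.6 · 81 = 48.6 L
Free water deficit = TBW · (Na/140 − 1)
= 48.6 · (148/140 − 1)
= 48.6 · 0.0571
= 2.78 L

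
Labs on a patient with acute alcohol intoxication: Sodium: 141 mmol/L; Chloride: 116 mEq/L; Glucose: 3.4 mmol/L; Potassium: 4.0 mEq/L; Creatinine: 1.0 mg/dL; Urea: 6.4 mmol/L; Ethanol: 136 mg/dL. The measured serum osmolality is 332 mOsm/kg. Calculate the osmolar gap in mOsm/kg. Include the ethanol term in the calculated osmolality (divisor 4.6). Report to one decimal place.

Calculated osmolality = 2·Na + glucose + urea + ethanol/4.6
= 2·141 + 3.4 + 6.4 + 136/4.6
= 282 + 3.40 + 6.40 + 29.57
= 321.37 mOsm/kg ≈ 321.4 mOsm/kg
Osmolar gap = measured − calculated = 332 − 321.4 = 10.6 mOsm/kg

10.6 mOsm/kg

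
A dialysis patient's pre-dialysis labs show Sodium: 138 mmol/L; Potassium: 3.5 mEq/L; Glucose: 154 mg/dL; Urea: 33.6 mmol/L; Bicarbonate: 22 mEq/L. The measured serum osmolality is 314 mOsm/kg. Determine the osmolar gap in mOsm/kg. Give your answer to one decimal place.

Calculated osmolality = 2·Na + glucose/18 + urea
= 2·138 + 154/18 + 33.6
= 276 + 8.56 + 33.60
= 318.16 mOsm/kg ≈ 318.2 mOsm/kg
Osmolar gap = measured − calculated = 314 − 318.2 = -4.2 mOsm/kg

-4.2 mOsm/kg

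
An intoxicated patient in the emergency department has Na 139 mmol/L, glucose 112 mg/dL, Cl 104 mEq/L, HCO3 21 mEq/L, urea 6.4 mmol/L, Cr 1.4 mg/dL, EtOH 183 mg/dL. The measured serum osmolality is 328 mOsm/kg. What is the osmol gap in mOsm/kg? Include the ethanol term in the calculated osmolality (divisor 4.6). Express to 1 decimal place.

-2.4 mOsm/kg

Calculated osmolality = 2·Na + glucose/18 + urea + ethanol/4.6
= 2·139 + 112/18 + 6.4 + 183/4.6
= 278 + 6.22 + 6.40 + 39.78
= 330.4 mOsm/kg ≈ 330.4 mOsm/kg
Osmolar gap = measured − calculated = 328 − 330.4 = -2.4 mOsm/kg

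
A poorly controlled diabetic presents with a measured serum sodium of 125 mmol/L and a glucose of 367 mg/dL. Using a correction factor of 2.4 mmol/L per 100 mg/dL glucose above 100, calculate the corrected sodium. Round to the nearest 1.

131 mmol/L

Corrected Na = measured Na + 2.4 · (glucose − 100)/100
= 125 + 2.4 · (367 − 100)/100
= 125 + 6.4
= 131.4 mmol/L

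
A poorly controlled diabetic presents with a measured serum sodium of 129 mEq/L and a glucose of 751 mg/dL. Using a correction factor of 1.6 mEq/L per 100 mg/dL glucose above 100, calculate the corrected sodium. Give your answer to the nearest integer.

139 mEq/L

Corrected Na = measured Na + 1.6 · (glucose − 100)/100
= 129 + 1.6 · (751 − 100)/100
= 129 + 10.4
= 139.4 mEq/L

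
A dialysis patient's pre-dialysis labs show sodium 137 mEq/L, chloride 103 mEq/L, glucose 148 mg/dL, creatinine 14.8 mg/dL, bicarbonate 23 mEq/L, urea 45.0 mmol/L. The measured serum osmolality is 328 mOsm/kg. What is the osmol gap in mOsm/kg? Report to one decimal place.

0.8 mOsm/kg

Calculated osmolality = 2·Na + glucose/18 + urea
= 2·137 + 148/18 + 45
= 274 + 8.22 + 45
= 327.22 mOsm/kg ≈ 327.2 mOsm/kg
Osmolar gap = measured − calculated = 328 − 327.2 = 0.8 mOsm/kg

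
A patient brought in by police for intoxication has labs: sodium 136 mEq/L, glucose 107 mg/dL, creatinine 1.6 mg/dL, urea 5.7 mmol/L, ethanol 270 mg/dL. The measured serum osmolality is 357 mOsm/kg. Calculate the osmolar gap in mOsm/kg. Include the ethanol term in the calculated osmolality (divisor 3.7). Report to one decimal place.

Calculated osmolality = 2·Na + glucose/18 + urea + ethanol/3.7
= 2·136 + 107/18 + 5.7 + 270/3.7
= 272 + 5.94 + 5.70 + 72.97
= 356.61 mOsm/kg ≈ 356.6 mOsm/kg
Osmolar gap = measured − calculated = 357 − 356.6 = 0.4 mOsm/kg

0.4 mOsm/kg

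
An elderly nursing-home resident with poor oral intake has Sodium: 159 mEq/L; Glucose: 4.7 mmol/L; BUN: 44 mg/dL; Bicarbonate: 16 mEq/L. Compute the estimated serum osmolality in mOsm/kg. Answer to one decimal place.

Calculated osmolality = 2·Na + glucose + BUN/2.8
= 2·159 + 4.7 + 44/2.8
= 318 + 4.70 + 15.71
= 338.41 mOsm/kg

338.4 mOsm/kg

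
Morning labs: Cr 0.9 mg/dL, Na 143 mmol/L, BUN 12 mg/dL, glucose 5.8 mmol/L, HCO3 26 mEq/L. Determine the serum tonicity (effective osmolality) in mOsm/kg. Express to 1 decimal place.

Effective osmolality excludes urea (freely permeant across cell membranes):
2·Na + glucose
= 2·143 + 5.8
= 286 + 5.8
= 291.8 mOsm/kg

291.8 mOsm/kg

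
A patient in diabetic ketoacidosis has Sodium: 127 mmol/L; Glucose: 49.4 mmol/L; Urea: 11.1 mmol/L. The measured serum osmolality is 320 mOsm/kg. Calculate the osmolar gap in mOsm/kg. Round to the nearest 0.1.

Calculated osmolality = 2·Na + glucose + urea
= 2·127 + 49.4 + 11.1
= 254 + 49.40 + 11.10
= 314.5 mOsm/kg ≈ 314.5 mOsm/kg
Osmolar gap = measured − calculated = 320 − 314.5 = 5.5 mOsm/kg

5.5 mOsm/kg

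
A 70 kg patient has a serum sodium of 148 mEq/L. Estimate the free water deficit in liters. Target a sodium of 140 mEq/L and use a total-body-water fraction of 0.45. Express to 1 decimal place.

1.8 L

TBW = 0.45 · 70 = 31.5 L
Free water deficit = TBW · (Na/140 − 1)
= 31.5 · (148/140 − 1)
= 31.5 · 0.0571
= 1.8 L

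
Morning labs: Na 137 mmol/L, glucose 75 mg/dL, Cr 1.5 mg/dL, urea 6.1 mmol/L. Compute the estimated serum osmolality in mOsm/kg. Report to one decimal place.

Calculated osmolality = 2·Na + glucose/18 + urea
= 2·137 + 75/18 + 6.1
= 274 + 4.17 + 6.10
= 284.27 mOsm/kg

284.3 mOsm/kg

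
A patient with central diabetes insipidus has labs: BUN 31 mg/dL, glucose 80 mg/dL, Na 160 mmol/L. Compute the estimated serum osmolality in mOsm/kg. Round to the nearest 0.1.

335.5 mOsm/kg

Calculated osmolality = 2·Na + glucose/18 + BUN/2.8
= 2·160 + 80/18 + 31/2.8
= 320 + 4.44 + 11.07
= 335.51 mOsm/kg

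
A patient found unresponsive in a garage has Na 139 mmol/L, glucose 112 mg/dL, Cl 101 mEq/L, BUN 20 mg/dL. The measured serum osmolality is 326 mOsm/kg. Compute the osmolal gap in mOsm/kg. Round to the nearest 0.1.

34.6 mOsm/kg

Calculated osmolality = 2·Na + glucose/18 + BUN/2.8
= 2·139 + 112/18 + 20/2.8
= 278 + 6.22 + 7.14
= 291.36 mOsm/kg ≈ 291.4 mOsm/kg
Osmolar gap = measured − calculated = 326 − 291.4 = 34.6 mOsm/kg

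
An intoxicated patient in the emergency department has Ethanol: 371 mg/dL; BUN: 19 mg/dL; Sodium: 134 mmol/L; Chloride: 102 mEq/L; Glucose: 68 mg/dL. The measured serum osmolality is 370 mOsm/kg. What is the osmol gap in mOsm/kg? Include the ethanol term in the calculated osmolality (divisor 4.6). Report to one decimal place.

Calculated osmolality = 2·Na + glucose/18 + BUN/2.8 + ethanol/4.6
= 2·134 + 68/18 + 19/2.8 + 371/4.6
= 268 + 3.78 + 6.79 + 80.65
= 359.22 mOsm/kg ≈ 359.2 mOsm/kg
Osmolar gap = measured − calculated = 370 − 359.2 = 10.8 mOsm/kg

10.8 mOsm/kg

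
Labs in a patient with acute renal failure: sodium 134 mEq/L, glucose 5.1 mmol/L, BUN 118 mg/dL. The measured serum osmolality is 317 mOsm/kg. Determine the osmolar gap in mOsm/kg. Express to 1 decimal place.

1.8 mOsm/kg

Calculated osmolality = 2·Na + glucose + BUN/2.8
= 2·134 + 5.1 + 118/2.8
= 268 + 5.10 + 42.14
= 315.24 mOsm/kg ≈ 315.2 mOsm/kg
Osmolar gap = measured − calculated = 317 − 315.2 = 1.8 mOsm/kg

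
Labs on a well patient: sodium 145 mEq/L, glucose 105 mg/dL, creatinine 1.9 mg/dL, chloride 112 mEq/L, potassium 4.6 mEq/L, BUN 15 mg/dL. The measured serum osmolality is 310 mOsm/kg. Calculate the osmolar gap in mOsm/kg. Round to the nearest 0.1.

8.8 mOsm/kg

Calculated osmolality = 2·Na + glucose/18 + BUN/2.8
= 2·145 + 105/18 + 15/2.8
= 290 + 5.83 + 5.36
= 301.19 mOsm/kg ≈ 301.2 mOsm/kg
Osmolar gap = measured − calculated = 310 − 301.2 = 8.8 mOsm/kg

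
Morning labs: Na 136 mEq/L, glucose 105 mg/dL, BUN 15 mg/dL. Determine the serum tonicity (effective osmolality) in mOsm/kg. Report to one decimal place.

Effective osmolality excludes urea (freely permeant across cell membranes):
2·Na + glucose/18
= 2·136 + 105/18
= 272 + 5.83
= 277.83 mOsm/kg

277.8 mOsm/kg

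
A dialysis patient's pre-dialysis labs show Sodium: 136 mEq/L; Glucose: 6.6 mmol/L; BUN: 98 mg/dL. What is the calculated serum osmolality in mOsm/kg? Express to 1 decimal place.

Calculated osmolality = 2·Na + glucose + BUN/2.8
= 2·136 + 6.6 + 98/2.8
= 272 + 6.60 + 35
= 313.6 mOsm/kg

313.6 mOsm/kg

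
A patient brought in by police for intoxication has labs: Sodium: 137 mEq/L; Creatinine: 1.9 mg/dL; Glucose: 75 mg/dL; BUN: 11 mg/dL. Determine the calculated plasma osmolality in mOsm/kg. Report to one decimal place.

Calculated osmolality = 2·Na + glucose/18 + BUN/2.8
= 2·137 + 75/18 + 11/2.8
= 274 + 4.17 + 3.93
= 282.1 mOsm/kg

282.1 mOsm/kg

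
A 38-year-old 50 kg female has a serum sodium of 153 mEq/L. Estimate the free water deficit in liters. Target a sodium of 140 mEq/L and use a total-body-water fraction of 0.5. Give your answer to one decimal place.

2.3 L

TBW = 0.5 · 50 = 25 L
Free water deficit = TBW · (Na/140 − 1)
= 25 · (153/140 − 1)
= 25 · 0.0929
= 2.32 L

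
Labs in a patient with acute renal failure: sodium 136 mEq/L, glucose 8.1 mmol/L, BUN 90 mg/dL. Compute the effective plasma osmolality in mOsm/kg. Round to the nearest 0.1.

Effective osmolality excludes urea (freely permeant across cell membranes):
2·Na + glucose
= 2·136 + 8.1
= 272 + 8.1
= 280.1 mOsm/kg

280.1 mOsm/kg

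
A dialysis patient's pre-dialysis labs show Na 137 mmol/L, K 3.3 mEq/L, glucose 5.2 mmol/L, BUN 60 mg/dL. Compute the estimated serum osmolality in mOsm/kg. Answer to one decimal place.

Calculated osmolality = 2·Na + glucose + BUN/2.8
= 2·137 + 5.2 + 60/2.8
= 274 + 5.20 + 21.43
= 300.63 mOsm/kg

300.6 mOsm/kg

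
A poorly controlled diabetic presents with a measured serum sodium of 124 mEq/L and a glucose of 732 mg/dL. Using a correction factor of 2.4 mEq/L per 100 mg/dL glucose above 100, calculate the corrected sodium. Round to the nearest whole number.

139 mEq/L

Corrected Na = measured Na + 2.4 · (glucose − 100)/100
= 124 + 2.4 · (732 − 100)/100
= 124 + 15.2
= 139.2 mEq/L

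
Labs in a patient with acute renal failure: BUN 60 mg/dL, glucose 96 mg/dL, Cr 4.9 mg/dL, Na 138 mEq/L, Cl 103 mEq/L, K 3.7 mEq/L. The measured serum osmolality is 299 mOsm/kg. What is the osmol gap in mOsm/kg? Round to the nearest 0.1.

Calculated osmolality = 2·Na + glucose/18 + BUN/2.8
= 2·138 + 96/18 + 60/2.8
= 276 + 5.33 + 21.43
= 302.76 mOsm/kg ≈ 302.8 mOsm/kg
Osmolar gap = measured − calculated = 299 − 302.8 = -3.8 mOsm/kg

-3.8 mOsm/kg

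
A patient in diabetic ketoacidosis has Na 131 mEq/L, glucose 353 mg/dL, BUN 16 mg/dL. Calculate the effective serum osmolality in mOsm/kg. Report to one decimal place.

281.6 mOsm/kg

Effective osmolality excludes urea (freely permeant across cell membranes):
2·Na + glucose/18
= 2·131 + 353/18
= 262 + 19.61
= 281.61 mOsm/kg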